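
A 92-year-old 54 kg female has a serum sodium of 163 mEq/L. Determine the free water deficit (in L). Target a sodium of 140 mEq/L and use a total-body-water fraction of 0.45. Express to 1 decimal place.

TBW = 0.45 · 54 = 24.3 L
Free water deficit = TBW · (Na/140 − 1)
= 24.3 · (163/140 − 1)
= 24.3 · 0.1643
= 3.99 L

4.0 L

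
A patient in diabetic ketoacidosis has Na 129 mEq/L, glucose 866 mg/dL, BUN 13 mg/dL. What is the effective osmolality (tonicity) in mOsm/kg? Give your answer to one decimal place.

Effective osmolality excludes urea (freely permeant across cell membranes):
2·Na + glucose/18
= 2·129 + 866/18
= 258 + 48.11
= 306.11 mOsm/kg

306.1 mOsm/kg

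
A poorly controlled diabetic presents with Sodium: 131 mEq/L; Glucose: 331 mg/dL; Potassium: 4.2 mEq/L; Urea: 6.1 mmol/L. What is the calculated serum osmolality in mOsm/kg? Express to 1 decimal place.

286.5 mOsm/kg

Calculated osmolality = 2·Na + glucose/18 + urea
= 2·131 + 331/18 + 6.1
= 262 + 18.39 + 6.10
= 286.49 mOsm/kg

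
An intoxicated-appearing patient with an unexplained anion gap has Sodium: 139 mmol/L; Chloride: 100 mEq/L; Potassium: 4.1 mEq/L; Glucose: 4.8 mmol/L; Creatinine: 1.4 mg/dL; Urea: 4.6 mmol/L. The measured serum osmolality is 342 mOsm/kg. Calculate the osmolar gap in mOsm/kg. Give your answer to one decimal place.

Calculated osmolality = 2·Na + glucose + urea
= 2·139 + 4.8 + 4.6
= 278 + 4.80 + 4.60
= 287.4 mOsm/kg ≈ 287.4 mOsm/kg
Osmolar gap = measured − calculated = 342 − 287.4 = 54.6 mOsm/kg

54.6 mOsm/kg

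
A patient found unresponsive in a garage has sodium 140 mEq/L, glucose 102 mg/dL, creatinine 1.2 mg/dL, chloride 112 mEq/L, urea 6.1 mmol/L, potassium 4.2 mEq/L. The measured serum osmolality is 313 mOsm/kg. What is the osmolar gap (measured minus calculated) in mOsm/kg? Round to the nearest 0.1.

21.2 mOsm/kg

Calculated osmolality = 2·Na + glucose/18 + urea
= 2·140 + 102/18 + 6.1
= 280 + 5.67 + 6.10
= 291.77 mOsm/kg ≈ 291.8 mOsm/kg
Osmolar gap = measured − calculated = 313 − 291.8 = 21.2 mOsm/kg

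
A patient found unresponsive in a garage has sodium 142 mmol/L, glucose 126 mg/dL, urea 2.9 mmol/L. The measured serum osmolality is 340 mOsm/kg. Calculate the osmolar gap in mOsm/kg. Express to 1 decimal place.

Calculated osmolality = 2·Na + glucose/18 + urea
= 2·142 + 126/18 + 2.9
= 284 + 7 + 2.90
= 293.9 mOsm/kg ≈ 293.9 mOsm/kg
Osmolar gap = measured − calculated = 340 − 293.9 = 46.1 mOsm/kg

46.1 mOsm/kg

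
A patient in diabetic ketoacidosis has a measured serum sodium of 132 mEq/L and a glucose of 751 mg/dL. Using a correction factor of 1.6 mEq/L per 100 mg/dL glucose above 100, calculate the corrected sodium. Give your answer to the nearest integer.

142 mEq/L

Corrected Na = measured Na + 1.6 · (glucose − 100)/100
= 132 + 1.6 · (751 − 100)/100
= 132 + 10.4
= 142.4 mEq/L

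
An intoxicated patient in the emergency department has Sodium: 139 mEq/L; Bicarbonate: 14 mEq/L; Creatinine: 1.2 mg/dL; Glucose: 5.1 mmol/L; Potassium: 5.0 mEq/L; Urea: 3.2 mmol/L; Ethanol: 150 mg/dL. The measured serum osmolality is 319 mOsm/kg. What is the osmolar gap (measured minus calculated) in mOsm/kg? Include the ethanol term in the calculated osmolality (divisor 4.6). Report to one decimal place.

Calculated osmolality = 2·Na + glucose + urea + ethanol/4.6
= 2·139 + 5.1 + 3.2 + 150/4.6
= 278 + 5.10 + 3.20 + 32.61
= 318.91 mOsm/kg ≈ 318.9 mOsm/kg
Osmolar gap = measured − calculated = 319 − 318.9 = 0.1 mOsm/kg

0.1 mOsm/kg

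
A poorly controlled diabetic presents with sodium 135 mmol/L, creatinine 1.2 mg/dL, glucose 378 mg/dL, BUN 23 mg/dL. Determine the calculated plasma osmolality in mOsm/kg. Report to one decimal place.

Calculated osmolality = 2·Na + glucose/18 + BUN/2.8
= 2·135 + 378/18 + 23/2.8
= 270 + 21 + 8.21
= 299.21 mOsm/kg

299.2 mOsm/kg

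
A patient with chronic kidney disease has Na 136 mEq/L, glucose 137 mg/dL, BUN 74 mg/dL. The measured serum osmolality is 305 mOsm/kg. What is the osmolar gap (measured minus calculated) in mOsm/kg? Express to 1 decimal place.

-1.0 mOsm/kg

Calculated osmolality = 2·Na + glucose/18 + BUN/2.8
= 2·136 + 137/18 + 74/2.8
= 272 + 7.61 + 26.43
= 306.04 mOsm/kg ≈ 306.0 mOsm/kg
Osmolar gap = measured − calculated = 305 − 306.0 = -1.0 mOsm/kg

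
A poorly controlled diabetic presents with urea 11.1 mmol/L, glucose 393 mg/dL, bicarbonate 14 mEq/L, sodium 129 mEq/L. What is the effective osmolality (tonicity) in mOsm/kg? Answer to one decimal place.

279.8 mOsm/kg

Effective osmolality excludes urea (freely permeant across cell membranes):
2·Na + glucose/18
= 2·129 + 393/18
= 258 + 21.83
= 279.83 mOsm/kg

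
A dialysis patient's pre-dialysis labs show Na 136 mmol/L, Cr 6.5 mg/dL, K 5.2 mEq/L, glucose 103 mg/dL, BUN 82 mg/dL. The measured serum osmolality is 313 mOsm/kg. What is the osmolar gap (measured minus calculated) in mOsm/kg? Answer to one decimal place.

Calculated osmolality = 2·Na + glucose/18 + BUN/2.8
= 2·136 + 103/18 + 82/2.8
= 272 + 5.72 + 29.29
= 307.01 mOsm/kg ≈ 307.0 mOsm/kg
Osmolar gap = measured − calculated = 313 − 307.0 = 6.0 mOsm/kg

6.0 mOsm/kg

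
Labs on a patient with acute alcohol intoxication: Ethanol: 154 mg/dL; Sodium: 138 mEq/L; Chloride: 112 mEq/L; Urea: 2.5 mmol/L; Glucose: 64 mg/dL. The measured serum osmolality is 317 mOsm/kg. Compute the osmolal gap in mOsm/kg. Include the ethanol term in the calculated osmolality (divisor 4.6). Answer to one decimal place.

Calculated osmolality = 2·Na + glucose/18 + urea + ethanol/4.6
= 2·138 + 64/18 + 2.5 + 154/4.6
= 276 + 3.56 + 2.50 + 33.48
= 315.54 mOsm/kg ≈ 315.5 mOsm/kg
Osmolar gap = measured − calculated = 317 − 315.5 = 1.5 mOsm/kg

1.5 mOsm/kg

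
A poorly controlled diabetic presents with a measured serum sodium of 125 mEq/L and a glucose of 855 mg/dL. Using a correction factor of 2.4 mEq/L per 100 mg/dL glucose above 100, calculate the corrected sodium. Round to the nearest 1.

Corrected Na = measured Na + 2.4 · (glucose − 100)/100
= 125 + 2.4 · (855 − 100)/100
= 125 + 18.1
= 143.1 mEq/L

143 mEq/L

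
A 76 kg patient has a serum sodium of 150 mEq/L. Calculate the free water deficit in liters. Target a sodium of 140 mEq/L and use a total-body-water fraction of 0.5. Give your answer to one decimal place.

2.7 L

TBW = 0.5 · 76 = 38 L
Free water deficit = TBW · (Na/140 − 1)
= 38 · (150/140 − 1)
= 38 · 0.0714
= 2.71 L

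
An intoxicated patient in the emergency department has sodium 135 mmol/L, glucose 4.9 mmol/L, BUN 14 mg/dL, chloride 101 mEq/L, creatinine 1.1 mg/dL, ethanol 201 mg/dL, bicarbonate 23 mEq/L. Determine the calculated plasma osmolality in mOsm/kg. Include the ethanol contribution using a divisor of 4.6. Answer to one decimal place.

Calculated osmolality = 2·Na + glucose + BUN/2.8 + ethanol/4.6
= 2·135 + 4.9 + 14/2.8 + 201/4.6
= 270 + 4.90 + 5 + 43.70
= 323.6 mOsm/kg

323.6 mOsm/kg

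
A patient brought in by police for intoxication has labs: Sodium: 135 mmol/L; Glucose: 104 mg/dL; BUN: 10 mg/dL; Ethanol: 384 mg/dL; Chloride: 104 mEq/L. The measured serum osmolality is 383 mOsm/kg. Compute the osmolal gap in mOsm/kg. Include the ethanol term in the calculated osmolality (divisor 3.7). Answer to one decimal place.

-0.1 mOsm/kg

Calculated osmolality = 2·Na + glucose/18 + BUN/2.8 + ethanol/3.7
= 2·135 + 104/18 + 10/2.8 + 384/3.7
= 270 + 5.78 + 3.57 + 103.78
= 383.13 mOsm/kg ≈ 383.1 mOsm/kg
Osmolar gap = measured − calculated = 383 − 383.1 = -0.1 mOsm/kg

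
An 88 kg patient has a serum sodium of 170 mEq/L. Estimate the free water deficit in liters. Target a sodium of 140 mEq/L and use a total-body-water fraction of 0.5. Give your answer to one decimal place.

9.4 L

TBW = 0.5 · 88 = 44 L
Free water deficit = TBW · (Na/140 − 1)
= 44 · (170/140 − 1)
= 44 · 0.2143
= 9.43 L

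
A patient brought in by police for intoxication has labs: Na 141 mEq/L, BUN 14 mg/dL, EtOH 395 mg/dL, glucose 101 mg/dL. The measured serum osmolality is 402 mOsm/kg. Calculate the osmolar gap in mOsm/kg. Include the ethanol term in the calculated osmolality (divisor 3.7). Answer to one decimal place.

Calculated osmolality = 2·Na + glucose/18 + BUN/2.8 + ethanol/3.7
= 2·141 + 101/18 + 14/2.8 + 395/3.7
= 282 + 5.61 + 5 + 106.76
= 399.37 mOsm/kg ≈ 399.4 mOsm/kg
Osmolar gap = measured − calculated = 402 − 399.4 = 2.6 mOsm/kg

2.6 mOsm/kg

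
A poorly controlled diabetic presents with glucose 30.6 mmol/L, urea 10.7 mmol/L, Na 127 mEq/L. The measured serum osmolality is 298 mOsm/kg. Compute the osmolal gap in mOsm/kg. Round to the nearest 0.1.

Calculated osmolality = 2·Na + glucose + urea
= 2·127 + 30.6 + 10.7
= 254 + 30.60 + 10.70
= 295.3 mOsm/kg ≈ 295.3 mOsm/kg
Osmolar gap = measured − calculated = 298 − 295.3 = 2.7 mOsm/kg

2.7 mOsm/kg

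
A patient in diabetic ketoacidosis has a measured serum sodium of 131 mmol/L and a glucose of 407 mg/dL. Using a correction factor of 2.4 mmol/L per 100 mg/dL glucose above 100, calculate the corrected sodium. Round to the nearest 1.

Corrected Na = measured Na + 2.4 · (glucose − 100)/100
= 131 + 2.4 · (407 − 100)/100
= 131 + 7.4
= 138.4 mmol/L

138 mmol/L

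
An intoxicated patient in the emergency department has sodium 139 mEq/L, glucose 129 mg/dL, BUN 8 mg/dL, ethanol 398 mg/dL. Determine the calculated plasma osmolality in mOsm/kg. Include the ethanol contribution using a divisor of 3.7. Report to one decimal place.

395.6 mOsm/kg

Calculated osmolality = 2·Na + glucose/18 + BUN/2.8 + ethanol/3.7
= 2·139 + 129/18 + 8/2.8 + 398/3.7
= 278 + 7.17 + 2.86 + 107.57
= 395.6 mOsm/kg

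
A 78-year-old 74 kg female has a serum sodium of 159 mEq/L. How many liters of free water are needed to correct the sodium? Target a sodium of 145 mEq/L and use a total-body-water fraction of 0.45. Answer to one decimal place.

TBW = 0.45 · 74 = 33.3 L
Free water deficit = TBW · (Na/145 − 1)
= 33.3 · (159/145 − 1)
= 33.3 · 0.0966
= 3.22 L

3.2 L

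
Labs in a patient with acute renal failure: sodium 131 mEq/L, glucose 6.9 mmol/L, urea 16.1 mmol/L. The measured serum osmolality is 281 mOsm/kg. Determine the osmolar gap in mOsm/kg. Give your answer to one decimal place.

-4.0 mOsm/kg

Calculated osmolality = 2·Na + glucose + urea
= 2·131 + 6.9 + 16.1
= 262 + 6.90 + 16.10
= 285 mOsm/kg ≈ 285.0 mOsm/kg
Osmolar gap = measured − calculated = 281 − 285.0 = -4.0 mOsm/kg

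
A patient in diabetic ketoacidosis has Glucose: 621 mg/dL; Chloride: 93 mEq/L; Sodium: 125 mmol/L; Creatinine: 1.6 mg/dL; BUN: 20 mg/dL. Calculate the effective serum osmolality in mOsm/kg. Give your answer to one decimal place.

Effective osmolality excludes urea (freely permeant across cell membranes):
2·Na + glucose/18
= 2·125 + 621/18
= 250 + 34.5
= 284.5 mOsm/kg

284.5 mOsm/kg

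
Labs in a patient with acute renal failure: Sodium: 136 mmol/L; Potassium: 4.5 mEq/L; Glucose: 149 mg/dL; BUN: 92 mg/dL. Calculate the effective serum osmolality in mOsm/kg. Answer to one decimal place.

Effective osmolality excludes urea (freely permeant across cell membranes):
2·Na + glucose/18
= 2·136 + 149/18
= 272 + 8.28
= 280.28 mOsm/kg

280.3 mOsm/kg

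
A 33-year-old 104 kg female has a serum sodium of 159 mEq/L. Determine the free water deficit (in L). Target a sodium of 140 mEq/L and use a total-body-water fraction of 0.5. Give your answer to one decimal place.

7.1 L

TBW = 0.5 · 104 = 52 L
Free water deficit = TBW · (Na/140 − 1)
= 52 · (159/140 − 1)
= 52 · 0.1357
= 7.06 L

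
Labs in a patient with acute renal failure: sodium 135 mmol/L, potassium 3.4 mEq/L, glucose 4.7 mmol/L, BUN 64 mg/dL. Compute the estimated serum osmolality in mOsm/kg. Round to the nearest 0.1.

Calculated osmolality = 2·Na + glucose + BUN/2.8
= 2·135 + 4.7 + 64/2.8
= 270 + 4.70 + 22.86
= 297.56 mOsm/kg

297.6 mOsm/kg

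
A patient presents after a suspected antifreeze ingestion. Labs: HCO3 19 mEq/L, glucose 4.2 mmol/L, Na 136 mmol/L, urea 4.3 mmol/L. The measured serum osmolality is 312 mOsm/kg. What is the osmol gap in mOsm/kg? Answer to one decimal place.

Calculated osmolality = 2·Na + glucose + urea
= 2·136 + 4.2 + 4.3
= 272 + 4.20 + 4.30
= 280.5 mOsm/kg ≈ 280.5 mOsm/kg
Osmolar gap = measured − calculated = 312 − 280.5 = 31.5 mOsm/kg

31.5 mOsm/kg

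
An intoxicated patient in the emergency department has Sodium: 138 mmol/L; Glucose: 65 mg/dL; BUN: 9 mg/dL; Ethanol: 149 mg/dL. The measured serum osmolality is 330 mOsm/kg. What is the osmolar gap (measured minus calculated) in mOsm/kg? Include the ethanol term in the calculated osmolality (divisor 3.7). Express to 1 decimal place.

6.9 mOsm/kg

Calculated osmolality = 2·Na + glucose/18 + BUN/2.8 + ethanol/3.7
= 2·138 + 65/18 + 9/2.8 + 149/3.7
= 276 + 3.61 + 3.21 + 40.27
= 323.09 mOsm/kg ≈ 323.1 mOsm/kg
Osmolar gap = measured − calculated = 330 − 323.1 = 6.9 mOsm/kg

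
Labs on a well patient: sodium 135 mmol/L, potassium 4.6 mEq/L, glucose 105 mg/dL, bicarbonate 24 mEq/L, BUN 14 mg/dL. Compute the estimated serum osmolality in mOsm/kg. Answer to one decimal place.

280.8 mOsm/kg

Calculated osmolality = 2·Na + glucose/18 + BUN/2.8
= 2·135 + 105/18 + 14/2.8
= 270 + 5.83 + 5
= 280.83 mOsm/kg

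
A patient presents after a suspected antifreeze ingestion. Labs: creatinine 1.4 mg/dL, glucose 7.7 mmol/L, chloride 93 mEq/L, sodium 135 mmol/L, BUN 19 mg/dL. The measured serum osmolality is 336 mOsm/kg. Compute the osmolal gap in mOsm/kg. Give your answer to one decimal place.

Calculated osmolality = 2·Na + glucose + BUN/2.8
= 2·135 + 7.7 + 19/2.8
= 270 + 7.70 + 6.79
= 284.49 mOsm/kg ≈ 284.5 mOsm/kg
Osmolar gap = measured − calculated = 336 − 284.5 = 51.5 mOsm/kg

51.5 mOsm/kg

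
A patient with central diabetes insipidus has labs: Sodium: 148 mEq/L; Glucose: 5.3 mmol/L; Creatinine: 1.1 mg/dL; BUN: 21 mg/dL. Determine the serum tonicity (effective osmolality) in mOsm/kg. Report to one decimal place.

Effective osmolality excludes urea (freely permeant across cell membranes):
2·Na + glucose
= 2·148 + 5.3
= 296 + 5.3
= 301.3 mOsm/kg

301.3 mOsm/kg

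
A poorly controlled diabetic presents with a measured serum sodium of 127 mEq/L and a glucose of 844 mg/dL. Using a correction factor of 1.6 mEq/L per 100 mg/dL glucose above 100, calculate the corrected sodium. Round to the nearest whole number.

Corrected Na = measured Na + 1.6 · (glucose − 100)/100
= 127 + 1.6 · (844 − 100)/100
= 127 + 11.9
= 138.9 mEq/L

139 mEq/L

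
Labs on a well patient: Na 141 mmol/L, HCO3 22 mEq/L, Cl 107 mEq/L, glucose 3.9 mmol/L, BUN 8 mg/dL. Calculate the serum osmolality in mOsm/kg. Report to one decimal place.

Calculated osmolality = 2·Na + glucose + BUN/2.8
= 2·141 + 3.9 + 8/2.8
= 282 + 3.90 + 2.86
= 288.76 mOsm/kg

288.8 mOsm/kg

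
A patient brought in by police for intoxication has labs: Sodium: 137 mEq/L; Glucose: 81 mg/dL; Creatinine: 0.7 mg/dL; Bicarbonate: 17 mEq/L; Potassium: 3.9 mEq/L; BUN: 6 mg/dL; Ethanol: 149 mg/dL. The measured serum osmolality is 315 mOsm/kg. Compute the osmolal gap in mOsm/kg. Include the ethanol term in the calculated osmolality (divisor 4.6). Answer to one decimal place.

Calculated osmolality = 2·Na + glucose/18 + BUN/2.8 + ethanol/4.6
= 2·137 + 81/18 + 6/2.8 + 149/4.6
= 274 + 4.50 + 2.14 + 32.39
= 313.03 mOsm/kg ≈ 313.0 mOsm/kg
Osmolar gap = measured − calculated = 315 − 313.0 = 2.0 mOsm/kg

2.0 mOsm/kg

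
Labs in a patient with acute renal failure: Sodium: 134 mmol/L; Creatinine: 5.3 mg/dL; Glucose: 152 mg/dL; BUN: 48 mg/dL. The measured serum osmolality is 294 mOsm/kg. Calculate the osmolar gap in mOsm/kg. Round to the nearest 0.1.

0.4 mOsm/kg

Calculated osmolality = 2·Na + glucose/18 + BUN/2.8
= 2·134 + 152/18 + 48/2.8
= 268 + 8.44 + 17.14
= 293.58 mOsm/kg ≈ 293.6 mOsm/kg
Osmolar gap = measured − calculated = 294 − 293.6 = 0.4 mOsm/kg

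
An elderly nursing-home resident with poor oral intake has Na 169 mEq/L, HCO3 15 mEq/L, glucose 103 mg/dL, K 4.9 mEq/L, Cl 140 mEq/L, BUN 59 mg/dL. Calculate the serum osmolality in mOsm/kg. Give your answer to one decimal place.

Calculated osmolality = 2·Na + glucose/18 + BUN/2.8
= 2·169 + 103/18 + 59/2.8
= 338 + 5.72 + 21.07
= 364.79 mOsm/kg

364.8 mOsm/kg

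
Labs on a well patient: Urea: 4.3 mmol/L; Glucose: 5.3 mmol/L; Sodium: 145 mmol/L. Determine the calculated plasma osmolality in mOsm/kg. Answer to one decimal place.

299.6 mOsm/kg

Calculated osmolality = 2·Na + glucose + urea
= 2·145 + 5.3 + 4.3
= 290 + 5.30 + 4.30
= 299.6 mOsm/kg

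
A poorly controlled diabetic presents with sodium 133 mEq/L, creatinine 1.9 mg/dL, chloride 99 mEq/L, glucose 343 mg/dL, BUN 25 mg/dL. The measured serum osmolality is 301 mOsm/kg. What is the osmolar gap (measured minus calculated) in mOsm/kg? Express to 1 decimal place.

7.0 mOsm/kg

Calculated osmolality = 2·Na + glucose/18 + BUN/2.8
= 2·133 + 343/18 + 25/2.8
= 266 + 19.06 + 8.93
= 293.99 mOsm/kg ≈ 294.0 mOsm/kg
Osmolar gap = measured − calculated = 301 − 294.0 = 7.0 mOsm/kg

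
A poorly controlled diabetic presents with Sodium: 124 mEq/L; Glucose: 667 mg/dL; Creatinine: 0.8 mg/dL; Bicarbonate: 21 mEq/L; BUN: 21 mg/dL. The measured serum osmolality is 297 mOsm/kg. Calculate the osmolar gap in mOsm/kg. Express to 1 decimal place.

4.4 mOsm/kg

Calculated osmolality = 2·Na + glucose/18 + BUN/2.8
= 2·124 + 667/18 + 21/2.8
= 248 + 37.06 + 7.50
= 292.56 mOsm/kg ≈ 292.6 mOsm/kg
Osmolar gap = measured − calculated = 297 − 292.6 = 4.4 mOsm/kg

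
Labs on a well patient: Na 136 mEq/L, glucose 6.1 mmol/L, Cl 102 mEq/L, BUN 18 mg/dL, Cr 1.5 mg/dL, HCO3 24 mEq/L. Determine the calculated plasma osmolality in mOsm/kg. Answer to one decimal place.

284.5 mOsm/kg

Calculated osmolality = 2·Na + glucose + BUN/2.8
= 2·136 + 6.1 + 18/2.8
= 272 + 6.10 + 6.43
= 284.53 mOsm/kg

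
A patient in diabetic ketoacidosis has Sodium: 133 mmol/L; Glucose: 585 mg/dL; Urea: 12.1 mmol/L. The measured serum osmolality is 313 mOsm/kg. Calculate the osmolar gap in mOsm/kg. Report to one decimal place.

Calculated osmolality = 2·Na + glucose/18 + urea
= 2·133 + 585/18 + 12.1
= 266 + 32.50 + 12.10
= 310.6 mOsm/kg ≈ 310.6 mOsm/kg
Osmolar gap = measured − calculated = 313 − 310.6 = 2.4 mOsm/kg

2.4 mOsm/kg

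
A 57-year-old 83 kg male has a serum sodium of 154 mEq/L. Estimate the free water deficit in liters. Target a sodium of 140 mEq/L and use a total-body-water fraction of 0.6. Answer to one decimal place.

TBW = 0.6 · 83 = 49.8 L
Free water deficit = TBW · (Na/140 − 1)
= 49.8 · (154/140 − 1)
= 49.8 · 0.1
= 4.98 L

5.0 L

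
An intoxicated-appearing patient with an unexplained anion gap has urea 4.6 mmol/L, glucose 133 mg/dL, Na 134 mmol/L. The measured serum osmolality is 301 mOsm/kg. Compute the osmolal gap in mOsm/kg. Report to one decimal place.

21.0 mOsm/kg

Calculated osmolality = 2·Na + glucose/18 + urea
= 2·134 + 133/18 + 4.6
= 268 + 7.39 + 4.60
= 279.99 mOsm/kg ≈ 280.0 mOsm/kg
Osmolar gap = measured − calculated = 301 − 280.0 = 21.0 mOsm/kg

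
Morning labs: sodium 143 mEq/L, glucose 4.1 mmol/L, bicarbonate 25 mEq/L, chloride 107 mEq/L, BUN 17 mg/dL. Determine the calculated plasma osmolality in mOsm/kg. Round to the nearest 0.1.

Calculated osmolality = 2·Na + glucose + BUN/2.8
= 2·143 + 4.1 + 17/2.8
= 286 + 4.10 + 6.07
= 296.17 mOsm/kg

296.2 mOsm/kg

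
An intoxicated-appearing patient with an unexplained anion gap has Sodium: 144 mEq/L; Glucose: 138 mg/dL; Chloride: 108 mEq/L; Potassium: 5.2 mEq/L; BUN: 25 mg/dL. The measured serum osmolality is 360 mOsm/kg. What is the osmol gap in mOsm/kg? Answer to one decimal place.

55.4 mOsm/kg

Calculated osmolality = 2·Na + glucose/18 + BUN/2.8
= 2·144 + 138/18 + 25/2.8
= 288 + 7.67 + 8.93
= 304.6 mOsm/kg ≈ 304.6 mOsm/kg
Osmolar gap = measured − calculated = 360 − 304.6 = 55.4 mOsm/kg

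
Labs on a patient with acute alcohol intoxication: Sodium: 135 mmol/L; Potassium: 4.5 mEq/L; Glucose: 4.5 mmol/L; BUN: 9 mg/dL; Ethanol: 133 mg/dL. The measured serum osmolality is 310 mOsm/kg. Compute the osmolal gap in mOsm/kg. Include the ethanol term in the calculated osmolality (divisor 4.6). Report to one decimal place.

3.4 mOsm/kg

Calculated osmolality = 2·Na + glucose + BUN/2.8 + ethanol/4.6
= 2·135 + 4.5 + 9/2.8 + 133/4.6
= 270 + 4.50 + 3.21 + 28.91
= 306.62 mOsm/kg ≈ 306.6 mOsm/kg
Osmolar gap = measured − calculated = 310 − 306.6 = 3.4 mOsm/kg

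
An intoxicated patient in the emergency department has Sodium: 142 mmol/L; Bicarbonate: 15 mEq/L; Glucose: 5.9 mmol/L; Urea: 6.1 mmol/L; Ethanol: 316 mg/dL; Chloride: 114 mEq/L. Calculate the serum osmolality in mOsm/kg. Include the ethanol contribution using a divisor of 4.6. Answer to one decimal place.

Calculated osmolality = 2·Na + glucose + urea + ethanol/4.6
= 2·142 + 5.9 + 6.1 + 316/4.6
= 284 + 5.90 + 6.10 + 68.70
= 364.7 mOsm/kg

364.7 mOsm/kg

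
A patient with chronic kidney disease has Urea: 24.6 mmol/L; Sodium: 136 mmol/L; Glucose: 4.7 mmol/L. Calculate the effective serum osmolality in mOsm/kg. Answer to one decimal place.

276.7 mOsm/kg

Effective osmolality excludes urea (freely permeant across cell membranes):
2·Na + glucose
= 2·136 + 4.7
= 272 + 4.7
= 276.7 mOsm/kg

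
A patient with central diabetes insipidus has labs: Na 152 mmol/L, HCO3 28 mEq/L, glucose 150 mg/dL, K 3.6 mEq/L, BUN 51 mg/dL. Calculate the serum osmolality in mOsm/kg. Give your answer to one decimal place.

330.5 mOsm/kg

Calculated osmolality = 2·Na + glucose/18 + BUN/2.8
= 2·152 + 150/18 + 51/2.8
= 304 + 8.33 + 18.21
= 330.54 mOsm/kg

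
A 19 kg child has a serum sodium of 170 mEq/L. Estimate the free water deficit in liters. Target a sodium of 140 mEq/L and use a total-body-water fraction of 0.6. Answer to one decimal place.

2.4 L

TBW = 0.6 · 19 = 11.4 L
Free water deficit = TBW · (Na/140 − 1)
= 11.4 · (170/140 − 1)
= 11.4 · 0.2143
= 2.44 L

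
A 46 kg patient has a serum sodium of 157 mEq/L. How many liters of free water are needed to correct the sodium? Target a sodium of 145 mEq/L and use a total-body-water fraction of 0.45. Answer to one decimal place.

TBW = 0.45 · 46 = 20.7 L
Free water deficit = TBW · (Na/145 − 1)
= 20.7 · (157/145 − 1)
= 20.7 · 0.0828
= 1.71 L

1.7 L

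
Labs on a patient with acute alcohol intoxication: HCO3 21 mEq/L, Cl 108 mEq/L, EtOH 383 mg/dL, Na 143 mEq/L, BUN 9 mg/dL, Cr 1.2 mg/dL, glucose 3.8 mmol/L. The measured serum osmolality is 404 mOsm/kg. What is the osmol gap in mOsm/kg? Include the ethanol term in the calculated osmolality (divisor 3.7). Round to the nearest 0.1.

7.5 mOsm/kg

Calculated osmolality = 2·Na + glucose + BUN/2.8 + ethanol/3.7
= 2·143 + 3.8 + 9/2.8 + 383/3.7
= 286 + 3.80 + 3.21 + 103.51
= 396.52 mOsm/kg ≈ 396.5 mOsm/kg
Osmolar gap = measured − calculated = 404 − 396.5 = 7.5 mOsm/kg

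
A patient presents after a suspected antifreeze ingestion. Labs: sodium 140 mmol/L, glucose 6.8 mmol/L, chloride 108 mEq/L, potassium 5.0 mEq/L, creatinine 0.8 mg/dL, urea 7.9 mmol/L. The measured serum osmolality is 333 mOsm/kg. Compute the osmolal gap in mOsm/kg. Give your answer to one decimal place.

38.3 mOsm/kg

Calculated osmolality = 2·Na + glucose + urea
= 2·140 + 6.8 + 7.9
= 280 + 6.80 + 7.90
= 294.7 mOsm/kg ≈ 294.7 mOsm/kg
Osmolar gap = measured − calculated = 333 − 294.7 = 38.3 mOsm/kg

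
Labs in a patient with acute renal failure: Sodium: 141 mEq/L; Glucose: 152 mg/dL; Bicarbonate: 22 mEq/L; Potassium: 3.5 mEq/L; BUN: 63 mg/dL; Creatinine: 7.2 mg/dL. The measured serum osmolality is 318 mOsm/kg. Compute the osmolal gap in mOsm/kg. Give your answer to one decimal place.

Calculated osmolality = 2·Na + glucose/18 + BUN/2.8
= 2·141 + 152/18 + 63/2.8
= 282 + 8.44 + 22.50
= 312.94 mOsm/kg ≈ 312.9 mOsm/kg
Osmolar gap = measured − calculated = 318 − 312.9 = 5.1 mOsm/kg

5.1 mOsm/kg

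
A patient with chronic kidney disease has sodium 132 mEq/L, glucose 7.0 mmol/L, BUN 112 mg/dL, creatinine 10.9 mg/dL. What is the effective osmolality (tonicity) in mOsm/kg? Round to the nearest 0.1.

271.0 mOsm/kg

Effective osmolality excludes urea (freely permeant across cell membranes):
2·Na + glucose
= 2·132 + 7
= 264 + 7
= 271 mOsm/kg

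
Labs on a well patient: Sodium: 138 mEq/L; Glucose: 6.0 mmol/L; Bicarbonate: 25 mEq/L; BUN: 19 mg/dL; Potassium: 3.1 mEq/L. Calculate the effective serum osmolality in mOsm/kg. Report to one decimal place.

Effective osmolality excludes urea (freely permeant across cell membranes):
2·Na + glucose
= 2·138 + 6
= 276 + 6
= 282 mOsm/kg

282.0 mOsm/kg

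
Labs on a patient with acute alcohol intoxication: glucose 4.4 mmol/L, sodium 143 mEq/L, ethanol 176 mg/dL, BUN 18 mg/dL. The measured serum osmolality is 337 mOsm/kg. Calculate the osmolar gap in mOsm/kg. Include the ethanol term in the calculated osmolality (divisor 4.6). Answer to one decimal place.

Calculated osmolality = 2·Na + glucose + BUN/2.8 + ethanol/4.6
= 2·143 + 4.4 + 18/2.8 + 176/4.6
= 286 + 4.40 + 6.43 + 38.26
= 335.09 mOsm/kg ≈ 335.1 mOsm/kg
Osmolar gap = measured − calculated = 337 − 335.1 = 1.9 mOsm/kg

1.9 mOsm/kg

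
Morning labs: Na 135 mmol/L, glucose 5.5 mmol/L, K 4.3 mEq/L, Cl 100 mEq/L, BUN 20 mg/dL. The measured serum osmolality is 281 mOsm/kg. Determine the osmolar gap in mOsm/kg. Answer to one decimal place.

Calculated osmolality = 2·Na + glucose + BUN/2.8
= 2·135 + 5.5 + 20/2.8
= 270 + 5.50 + 7.14
= 282.64 mOsm/kg ≈ 282.6 mOsm/kg
Osmolar gap = measured − calculated = 281 − 282.6 = -1.6 mOsm/kg

-1.6 mOsm/kg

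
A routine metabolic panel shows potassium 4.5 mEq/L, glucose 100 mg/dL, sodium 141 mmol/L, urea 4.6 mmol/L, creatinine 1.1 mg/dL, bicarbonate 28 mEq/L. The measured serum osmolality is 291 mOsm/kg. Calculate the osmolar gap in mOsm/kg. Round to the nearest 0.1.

-1.2 mOsm/kg

Calculated osmolality = 2·Na + glucose/18 + urea
= 2·141 + 100/18 + 4.6
= 282 + 5.56 + 4.60
= 292.16 mOsm/kg ≈ 292.2 mOsm/kg
Osmolar gap = measured − calculated = 291 − 292.2 = -1.2 mOsm/kg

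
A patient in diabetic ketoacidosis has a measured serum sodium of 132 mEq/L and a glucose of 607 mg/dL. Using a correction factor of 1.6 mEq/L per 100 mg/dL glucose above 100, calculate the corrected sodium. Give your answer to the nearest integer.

140 mEq/L

Corrected Na = measured Na + 1.6 · (glucose − 100)/100
= 132 + 1.6 · (607 − 100)/100
= 132 + 8.1
= 140.1 mEq/L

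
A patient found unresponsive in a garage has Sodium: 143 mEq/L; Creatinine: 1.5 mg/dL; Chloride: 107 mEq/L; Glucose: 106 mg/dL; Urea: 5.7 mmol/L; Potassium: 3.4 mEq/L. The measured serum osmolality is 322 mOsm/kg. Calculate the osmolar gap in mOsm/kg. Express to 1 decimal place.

24.4 mOsm/kg

Calculated osmolality = 2·Na + glucose/18 + urea
= 2·143 + 106/18 + 5.7
= 286 + 5.89 + 5.70
= 297.59 mOsm/kg ≈ 297.6 mOsm/kg
Osmolar gap = measured − calculated = 322 − 297.6 = 24.4 mOsm/kg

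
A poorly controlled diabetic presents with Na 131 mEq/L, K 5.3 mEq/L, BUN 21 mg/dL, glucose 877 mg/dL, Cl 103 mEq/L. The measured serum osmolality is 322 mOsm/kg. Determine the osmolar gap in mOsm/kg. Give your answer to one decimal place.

3.8 mOsm/kg

Calculated osmolality = 2·Na + glucose/18 + BUN/2.8
= 2·131 + 877/18 + 21/2.8
= 262 + 48.72 + 7.50
= 318.22 mOsm/kg ≈ 318.2 mOsm/kg
Osmolar gap = measured − calculated = 322 − 318.2 = 3.8 mOsm/kg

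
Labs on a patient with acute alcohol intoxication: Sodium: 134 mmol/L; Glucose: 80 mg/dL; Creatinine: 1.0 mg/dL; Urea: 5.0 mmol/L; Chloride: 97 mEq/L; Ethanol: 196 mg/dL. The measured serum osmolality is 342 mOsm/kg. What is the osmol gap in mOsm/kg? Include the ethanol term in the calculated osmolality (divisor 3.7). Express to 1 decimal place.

Calculated osmolality = 2·Na + glucose/18 + urea + ethanol/3.7
= 2·134 + 80/18 + 5 + 196/3.7
= 268 + 4.44 + 5 + 52.97
= 330.41 mOsm/kg ≈ 330.4 mOsm/kg
Osmolar gap = measured − calculated = 342 − 330.4 = 11.6 mOsm/kg

11.6 mOsm/kg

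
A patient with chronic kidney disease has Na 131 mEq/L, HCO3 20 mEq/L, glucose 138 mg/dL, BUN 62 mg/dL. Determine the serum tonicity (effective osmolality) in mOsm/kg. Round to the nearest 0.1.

Effective osmolality excludes urea (freely permeant across cell membranes):
2·Na + glucose/18
= 2·131 + 138/18
= 262 + 7.67
= 269.67 mOsm/kg

269.7 mOsm/kg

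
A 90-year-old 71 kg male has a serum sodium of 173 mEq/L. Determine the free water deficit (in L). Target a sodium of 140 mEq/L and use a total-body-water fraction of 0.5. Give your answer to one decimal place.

TBW = 0.5 · 71 = 35.5 L
Free water deficit = TBW · (Na/140 − 1)
= 35.5 · (173/140 − 1)
= 35.5 · 0.2357
= 8.37 L

8.4 L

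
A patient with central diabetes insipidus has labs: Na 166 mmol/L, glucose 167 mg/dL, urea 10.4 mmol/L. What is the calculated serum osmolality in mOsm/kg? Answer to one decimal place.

351.7 mOsm/kg

Calculated osmolality = 2·Na + glucose/18 + urea
= 2·166 + 167/18 + 10.4
= 332 + 9.28 + 10.40
= 351.68 mOsm/kg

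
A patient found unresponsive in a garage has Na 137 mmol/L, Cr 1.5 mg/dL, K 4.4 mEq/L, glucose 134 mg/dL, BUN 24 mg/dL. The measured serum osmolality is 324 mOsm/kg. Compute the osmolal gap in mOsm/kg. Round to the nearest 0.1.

34.0 mOsm/kg

Calculated osmolality = 2·Na + glucose/18 + BUN/2.8
= 2·137 + 134/18 + 24/2.8
= 274 + 7.44 + 8.57
= 290.01 mOsm/kg ≈ 290.0 mOsm/kg
Osmolar gap = measured − calculated = 324 − 290.0 = 34.0 mOsm/kg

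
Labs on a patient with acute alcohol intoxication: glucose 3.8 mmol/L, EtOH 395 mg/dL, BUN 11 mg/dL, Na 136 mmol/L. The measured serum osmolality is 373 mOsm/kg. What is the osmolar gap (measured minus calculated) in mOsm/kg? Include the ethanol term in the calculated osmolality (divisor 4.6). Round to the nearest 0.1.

Calculated osmolality = 2·Na + glucose + BUN/2.8 + ethanol/4.6
= 2·136 + 3.8 + 11/2.8 + 395/4.6
= 272 + 3.80 + 3.93 + 85.87
= 365.6 mOsm/kg ≈ 365.6 mOsm/kg
Osmolar gap = measured − calculated = 373 − 365.6 = 7.4 mOsm/kg

7.4 mOsm/kg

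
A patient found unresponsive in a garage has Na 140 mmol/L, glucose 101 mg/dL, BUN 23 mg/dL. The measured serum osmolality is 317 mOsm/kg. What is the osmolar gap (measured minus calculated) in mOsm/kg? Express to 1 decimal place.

23.2 mOsm/kg

Calculated osmolality = 2·Na + glucose/18 + BUN/2.8
= 2·140 + 101/18 + 23/2.8
= 280 + 5.61 + 8.21
= 293.82 mOsm/kg ≈ 293.8 mOsm/kg
Osmolar gap = measured − calculated = 317 − 293.8 = 23.2 mOsm/kg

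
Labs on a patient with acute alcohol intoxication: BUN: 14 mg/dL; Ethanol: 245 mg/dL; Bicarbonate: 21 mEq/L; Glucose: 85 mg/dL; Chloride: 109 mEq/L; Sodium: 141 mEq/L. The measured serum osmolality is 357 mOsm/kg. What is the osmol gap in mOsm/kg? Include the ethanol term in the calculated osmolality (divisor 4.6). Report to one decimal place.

12.0 mOsm/kg

Calculated osmolality = 2·Na + glucose/18 + BUN/2.8 + ethanol/4.6
= 2·141 + 85/18 + 14/2.8 + 245/4.6
= 282 + 4.72 + 5 + 53.26
= 344.98 mOsm/kg ≈ 345.0 mOsm/kg
Osmolar gap = measured − calculated = 357 − 345.0 = 12.0 mOsm/kg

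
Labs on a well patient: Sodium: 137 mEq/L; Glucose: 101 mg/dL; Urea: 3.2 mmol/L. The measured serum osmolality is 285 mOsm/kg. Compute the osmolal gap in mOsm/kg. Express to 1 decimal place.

2.2 mOsm/kg

Calculated osmolality = 2·Na + glucose/18 + urea
= 2·137 + 101/18 + 3.2
= 274 + 5.61 + 3.20
= 282.81 mOsm/kg ≈ 282.8 mOsm/kg
Osmolar gap = measured − calculated = 285 − 282.8 = 2.2 mOsm/kg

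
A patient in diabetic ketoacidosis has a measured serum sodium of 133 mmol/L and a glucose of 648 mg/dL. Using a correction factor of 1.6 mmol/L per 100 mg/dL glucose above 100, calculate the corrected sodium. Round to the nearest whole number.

Corrected Na = measured Na + 1.6 · (glucose − 100)/100
= 133 + 1.6 · (648 − 100)/100
= 133 + 8.8
= 141.8 mmol/L

142 mmol/L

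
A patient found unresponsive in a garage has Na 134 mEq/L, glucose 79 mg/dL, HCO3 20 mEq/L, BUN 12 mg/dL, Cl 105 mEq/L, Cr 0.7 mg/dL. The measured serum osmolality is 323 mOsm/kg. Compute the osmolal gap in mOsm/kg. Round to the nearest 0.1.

46.3 mOsm/kg

Calculated osmolality = 2·Na + glucose/18 + BUN/2.8
= 2·134 + 79/18 + 12/2.8
= 268 + 4.39 + 4.29
= 276.68 mOsm/kg ≈ 276.7 mOsm/kg
Osmolar gap = measured − calculated = 323 − 276.7 = 46.3 mOsm/kg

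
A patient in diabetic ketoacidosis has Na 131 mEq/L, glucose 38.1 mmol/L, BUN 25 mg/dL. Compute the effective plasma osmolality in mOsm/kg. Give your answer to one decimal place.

Effective osmolality excludes urea (freely permeant across cell membranes):
2·Na + glucose
= 2·131 + 38.1
= 262 + 38.1
= 300.1 mOsm/kg

300.1 mOsm/kg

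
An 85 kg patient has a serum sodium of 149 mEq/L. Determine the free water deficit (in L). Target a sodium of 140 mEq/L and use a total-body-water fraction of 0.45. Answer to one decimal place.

TBW = 0.45 · 85 = 38.25 L
Free water deficit = TBW · (Na/140 − 1)
= 38.25 · (149/140 − 1)
= 38.25 · 0.0643
= 2.46 L

2.5 L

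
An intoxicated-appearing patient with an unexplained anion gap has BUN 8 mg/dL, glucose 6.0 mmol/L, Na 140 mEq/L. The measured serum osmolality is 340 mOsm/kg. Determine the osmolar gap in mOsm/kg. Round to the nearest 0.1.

51.1 mOsm/kg

Calculated osmolality = 2·Na + glucose + BUN/2.8
= 2·140 + 6 + 8/2.8
= 280 + 6 + 2.86
= 288.86 mOsm/kg ≈ 288.9 mOsm/kg
Osmolar gap = measured − calculated = 340 − 288.9 = 51.1 mOsm/kg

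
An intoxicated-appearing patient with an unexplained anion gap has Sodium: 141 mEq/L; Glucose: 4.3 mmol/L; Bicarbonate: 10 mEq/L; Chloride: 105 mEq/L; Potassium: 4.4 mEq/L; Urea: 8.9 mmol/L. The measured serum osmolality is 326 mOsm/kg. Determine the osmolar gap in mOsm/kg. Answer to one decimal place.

Calculated osmolality = 2·Na + glucose + urea
= 2·141 + 4.3 + 8.9
= 282 + 4.30 + 8.90
= 295.2 mOsm/kg ≈ 295.2 mOsm/kg
Osmolar gap = measured − calculated = 326 − 295.2 = 30.8 mOsm/kg

30.8 mOsm/kg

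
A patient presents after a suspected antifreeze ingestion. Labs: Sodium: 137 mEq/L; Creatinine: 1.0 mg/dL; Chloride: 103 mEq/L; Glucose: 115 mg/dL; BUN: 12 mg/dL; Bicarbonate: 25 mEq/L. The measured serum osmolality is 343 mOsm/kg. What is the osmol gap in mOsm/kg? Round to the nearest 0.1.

Calculated osmolality = 2·Na + glucose/18 + BUN/2.8
= 2·137 + 115/18 + 12/2.8
= 274 + 6.39 + 4.29
= 284.68 mOsm/kg ≈ 284.7 mOsm/kg
Osmolar gap = measured − calculated = 343 − 284.7 = 58.3 mOsm/kg

58.3 mOsm/kg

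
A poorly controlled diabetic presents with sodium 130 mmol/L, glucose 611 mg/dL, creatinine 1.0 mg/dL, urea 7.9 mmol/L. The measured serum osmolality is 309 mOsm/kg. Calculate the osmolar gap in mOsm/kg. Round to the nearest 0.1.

Calculated osmolality = 2·Na + glucose/18 + urea
= 2·130 + 611/18 + 7.9
= 260 + 33.94 + 7.90
= 301.84 mOsm/kg ≈ 301.8 mOsm/kg
Osmolar gap = measured − calculated = 309 − 301.8 = 7.2 mOsm/kg

7.2 mOsm/kg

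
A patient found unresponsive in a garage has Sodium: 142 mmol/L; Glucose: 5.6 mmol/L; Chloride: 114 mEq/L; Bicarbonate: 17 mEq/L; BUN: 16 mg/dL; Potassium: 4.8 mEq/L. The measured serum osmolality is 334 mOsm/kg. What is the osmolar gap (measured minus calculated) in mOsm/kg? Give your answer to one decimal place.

38.7 mOsm/kg

Calculated osmolality = 2·Na + glucose + BUN/2.8
= 2·142 + 5.6 + 16/2.8
= 284 + 5.60 + 5.71
= 295.31 mOsm/kg ≈ 295.3 mOsm/kg
Osmolar gap = measured − calculated = 334 − 295.3 = 38.7 mOsm/kg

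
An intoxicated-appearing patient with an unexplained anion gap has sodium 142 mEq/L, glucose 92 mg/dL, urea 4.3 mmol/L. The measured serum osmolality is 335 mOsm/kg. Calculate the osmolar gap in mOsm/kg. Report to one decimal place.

Calculated osmolality = 2·Na + glucose/18 + urea
= 2·142 + 92/18 + 4.3
= 284 + 5.11 + 4.30
= 293.41 mOsm/kg ≈ 293.4 mOsm/kg
Osmolar gap = measured − calculated = 335 − 293.4 = 41.6 mOsm/kg

41.6 mOsm/kg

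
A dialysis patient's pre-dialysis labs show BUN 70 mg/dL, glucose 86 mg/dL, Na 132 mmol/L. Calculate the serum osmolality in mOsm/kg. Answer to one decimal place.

Calculated osmolality = 2·Na + glucose/18 + BUN/2.8
= 2·132 + 86/18 + 70/2.8
= 264 + 4.78 + 25
= 293.78 mOsm/kg

293.8 mOsm/kg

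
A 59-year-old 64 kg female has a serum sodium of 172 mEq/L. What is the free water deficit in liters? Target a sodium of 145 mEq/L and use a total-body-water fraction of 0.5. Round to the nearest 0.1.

TBW = 0.5 · 64 = 32 L
Free water deficit = TBW · (Na/145 − 1)
= 32 · (172/145 − 1)
= 32 · 0.1862
= 5.96 L

6.0 L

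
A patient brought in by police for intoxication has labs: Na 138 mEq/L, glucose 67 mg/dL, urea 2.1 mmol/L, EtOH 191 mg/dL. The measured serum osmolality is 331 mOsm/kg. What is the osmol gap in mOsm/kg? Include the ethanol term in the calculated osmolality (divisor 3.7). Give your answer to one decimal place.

Calculated osmolality = 2·Na + glucose/18 + urea + ethanol/3.7
= 2·138 + 67/18 + 2.1 + 191/3.7
= 276 + 3.72 + 2.10 + 51.62
= 333.44 mOsm/kg ≈ 333.4 mOsm/kg
Osmolar gap = measured − calculated = 331 − 333.4 = -2.4 mOsm/kg

-2.4 mOsm/kg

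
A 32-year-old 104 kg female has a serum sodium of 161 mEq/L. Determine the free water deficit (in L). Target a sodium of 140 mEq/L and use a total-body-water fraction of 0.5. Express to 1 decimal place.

TBW = 0.5 · 104 = 52 L
Free water deficit = TBW · (Na/140 − 1)
= 52 · (161/140 − 1)
= 52 · 0.15
= 7.8 L

7.8 L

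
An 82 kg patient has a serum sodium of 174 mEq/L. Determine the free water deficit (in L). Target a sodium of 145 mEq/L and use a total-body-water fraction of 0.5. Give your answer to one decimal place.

TBW = 0.5 · 82 = 41 L
Free water deficit = TBW · (Na/145 − 1)
= 41 · (174/145 − 1)
= 41 · 0.2
= 8.2 L

8.2 L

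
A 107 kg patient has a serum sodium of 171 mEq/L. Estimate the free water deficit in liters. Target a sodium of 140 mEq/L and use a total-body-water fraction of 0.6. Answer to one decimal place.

TBW = 0.6 · 107 = 64.2 L
Free water deficit = TBW · (Na/140 − 1)
= 64.2 · (171/140 − 1)
= 64.2 · 0.2214
= 14.21 L

14.2 L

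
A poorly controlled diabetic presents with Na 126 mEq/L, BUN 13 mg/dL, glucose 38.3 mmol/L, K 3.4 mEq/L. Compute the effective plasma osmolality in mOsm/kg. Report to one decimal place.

Effective osmolality excludes urea (freely permeant across cell membranes):
2·Na + glucose
= 2·126 + 38.3
= 252 + 38.3
= 290.3 mOsm/kg

290.3 mOsm/kg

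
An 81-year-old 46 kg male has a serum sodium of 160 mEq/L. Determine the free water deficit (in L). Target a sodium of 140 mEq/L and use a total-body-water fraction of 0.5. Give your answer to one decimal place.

3.3 L

TBW = 0.5 · 46 = 23 L
Free water deficit = TBW · (Na/140 − 1)
= 23 · (160/140 − 1)
= 23 · 0.1429
= 3.29 L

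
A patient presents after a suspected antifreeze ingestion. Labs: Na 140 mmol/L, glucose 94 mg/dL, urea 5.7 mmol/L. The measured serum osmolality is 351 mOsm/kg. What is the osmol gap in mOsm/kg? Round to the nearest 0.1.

Calculated osmolality = 2·Na + glucose/18 + urea
= 2·140 + 94/18 + 5.7
= 280 + 5.22 + 5.70
= 290.92 mOsm/kg ≈ 290.9 mOsm/kg
Osmolar gap = measured − calculated = 351 − 290.9 = 60.1 mOsm/kg

60.1 mOsm/kg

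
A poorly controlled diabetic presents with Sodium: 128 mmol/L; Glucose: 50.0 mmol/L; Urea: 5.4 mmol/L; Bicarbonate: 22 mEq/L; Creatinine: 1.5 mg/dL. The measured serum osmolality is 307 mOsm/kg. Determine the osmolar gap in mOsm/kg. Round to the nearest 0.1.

-4.4 mOsm/kg

Calculated osmolality = 2·Na + glucose + urea
= 2·128 + 50 + 5.4
= 256 + 50 + 5.40
= 311.4 mOsm/kg ≈ 311.4 mOsm/kg
Osmolar gap = measured − calculated = 307 − 311.4 = -4.4 mOsm/kg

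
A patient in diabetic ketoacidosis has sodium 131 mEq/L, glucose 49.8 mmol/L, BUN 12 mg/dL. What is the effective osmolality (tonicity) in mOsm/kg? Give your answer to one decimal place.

Effective osmolality excludes urea (freely permeant across cell membranes):
2·Na + glucose
= 2·131 + 49.8
= 262 + 49.8
= 311.8 mOsm/kg

311.8 mOsm/kg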